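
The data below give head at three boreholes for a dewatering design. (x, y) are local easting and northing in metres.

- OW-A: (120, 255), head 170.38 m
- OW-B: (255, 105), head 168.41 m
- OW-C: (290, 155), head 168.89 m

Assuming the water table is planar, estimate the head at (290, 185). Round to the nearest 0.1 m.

169.2 m

Differences from OW-A: to OW-B (Δx, Δy, Δh) = (135, -150, -1.97); to OW-C = (170, -100, -1.49).
Determinant of the coordinate differences = 135·(-100) − 170·(-150) = 12000.
∂h/∂x = [(-1.97)·(-100) − (-1.49)·(-150)] / 12000 = -0.002208
∂h/∂y = [135·(-1.49) − 170·(-1.97)] / 12000 = +0.01115
h(290, 185) = 170.38 + (-0.002208)·(170) + (+0.01115)·(-70) = 170.38 -0.375 -0.780 = 169.224 m.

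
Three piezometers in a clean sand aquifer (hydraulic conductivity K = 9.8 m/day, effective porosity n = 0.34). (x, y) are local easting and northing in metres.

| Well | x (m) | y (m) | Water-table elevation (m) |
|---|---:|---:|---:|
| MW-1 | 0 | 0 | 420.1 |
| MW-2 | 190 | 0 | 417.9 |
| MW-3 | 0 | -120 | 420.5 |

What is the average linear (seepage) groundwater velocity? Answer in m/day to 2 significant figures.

∂h/∂x = (417.9 − 420.1) / (190 − 0) = -0.01158
∂h/∂y = (420.5 − 420.1) / (-120 − 0) = -0.003333
|∇h| = √(-0.01158² + -0.003333²) = 0.01205
Seepage velocity v = K·i/n = 9.8 × 0.01205 / 0.34 = 0.3473 m/day.

0.35 m/day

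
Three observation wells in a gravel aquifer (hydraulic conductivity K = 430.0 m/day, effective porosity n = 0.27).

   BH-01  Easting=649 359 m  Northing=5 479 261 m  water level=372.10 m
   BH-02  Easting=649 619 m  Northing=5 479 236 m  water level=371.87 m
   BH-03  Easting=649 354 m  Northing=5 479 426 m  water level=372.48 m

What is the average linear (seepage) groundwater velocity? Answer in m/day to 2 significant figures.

3.8 m/day

With h = a·x + b·y + c and BH-01 as origin, the differences give:
  260·a + (-25)·b = -0.23
  (-5)·a + 165·b = +0.38
Eliminate b (×165 and ×(-25), subtract): 42775·a = -28.450 → a = ∂h/∂x = -0.0006651
Back-substitute: b = ∂h/∂y = +0.002283.
|∇h| = √(-0.0006651² + 0.002283²) = 0.002378
Seepage velocity v = K·i/n = 430.0 × 0.002378 / 0.27 = 3.787 m/day.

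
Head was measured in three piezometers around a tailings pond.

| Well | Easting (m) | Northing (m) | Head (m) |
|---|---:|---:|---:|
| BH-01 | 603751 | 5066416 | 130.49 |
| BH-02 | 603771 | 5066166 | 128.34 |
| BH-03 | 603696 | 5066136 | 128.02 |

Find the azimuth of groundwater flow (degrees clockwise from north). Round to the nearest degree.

Differences from BH-01: to BH-02 (Δx, Δy, Δh) = (20, -250, -2.15); to BH-03 = (-55, -280, -2.47).
Determinant of the coordinate differences = 20·(-280) − (-55)·(-250) = -19350.
∂h/∂x = [(-2.15)·(-280) − (-2.47)·(-250)] / -19350 = +0.0008010
∂h/∂y = [20·(-2.47) − (-55)·(-2.15)] / -19350 = +0.008664
Flow direction (−∇h) has components (-0.0008010 E, -0.008664 N).
Azimuth = atan2(E, N) = atan2(-0.0008010, -0.008664) = 185.3° ≈ 185°.

185°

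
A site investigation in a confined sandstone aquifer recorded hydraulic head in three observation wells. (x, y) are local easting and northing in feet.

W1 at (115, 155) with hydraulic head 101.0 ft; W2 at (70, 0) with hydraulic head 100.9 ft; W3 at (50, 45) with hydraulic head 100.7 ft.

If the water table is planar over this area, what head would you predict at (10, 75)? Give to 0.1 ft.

100.4 ft

Differences from W1: to W2 (Δx, Δy, Δh) = (-45, -155, -0.1); to W3 = (-65, -110, -0.3).
Solve a·Δx + b·Δy = Δh: det = (-45)·(-110) − (-65)·(-155) = -5125.
∂h/∂x = [(-0.1)·(-110) − (-0.3)·(-155)] / -5125 = +0.006927
∂h/∂y = [(-45)·(-0.3) − (-65)·(-0.1)] / -5125 = -0.001366
h(10, 75) = 101.0 + (+0.006927)·(-105) + (-0.001366)·(-80) = 101.0 -0.727 +0.109 = 100.382 ft.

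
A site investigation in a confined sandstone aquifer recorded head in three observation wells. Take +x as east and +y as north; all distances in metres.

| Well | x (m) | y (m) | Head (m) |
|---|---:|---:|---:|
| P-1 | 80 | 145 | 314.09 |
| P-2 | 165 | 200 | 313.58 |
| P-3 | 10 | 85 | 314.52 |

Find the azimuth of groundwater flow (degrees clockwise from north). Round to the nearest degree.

083°

Differences from P-1: to P-2 (Δx, Δy, Δh) = (85, 55, -0.51); to P-3 = (-70, -60, +0.43).
Determinant of the coordinate differences = 85·(-60) − (-70)·55 = -1250.
∂h/∂x = [(-0.51)·(-60) − (+0.43)·55] / -1250 = -0.005560
∂h/∂y = [85·(+0.43) − (-70)·(-0.51)] / -1250 = -0.0006800
Flow direction (−∇h) has components (+0.005560 E, +0.0006800 N).
Azimuth = atan2(E, N) = atan2(+0.005560, +0.0006800) = 83.0° ≈ 083°.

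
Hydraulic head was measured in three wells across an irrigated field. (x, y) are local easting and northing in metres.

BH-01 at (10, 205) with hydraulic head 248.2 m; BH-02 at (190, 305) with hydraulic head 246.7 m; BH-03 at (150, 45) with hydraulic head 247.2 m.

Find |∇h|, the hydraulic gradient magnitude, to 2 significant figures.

0.0080

Three-point gradient (reference BH-01): Δ to BH-02 = (180, 100, -1.5), Δ to BH-03 = (140, -160, -1.0).
∂h/∂x = -0.007944, ∂h/∂y = -0.0007009 (det = -42800).
|∇h| = √(-0.007944² + -0.0007009²) = 0.007975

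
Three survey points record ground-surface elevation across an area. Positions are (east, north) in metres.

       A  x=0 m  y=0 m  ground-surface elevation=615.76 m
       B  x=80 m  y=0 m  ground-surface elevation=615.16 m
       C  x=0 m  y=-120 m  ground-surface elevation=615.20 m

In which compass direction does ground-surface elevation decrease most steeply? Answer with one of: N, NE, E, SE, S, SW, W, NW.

∂z/∂x = (615.16 − 615.76) / (80 − 0) = -0.007500
∂z/∂y = (615.20 − 615.76) / (-120 − 0) = +0.004667
Steepest decrease is along −∇f = (+0.007500 E, -0.004667 N) → southeast.

SE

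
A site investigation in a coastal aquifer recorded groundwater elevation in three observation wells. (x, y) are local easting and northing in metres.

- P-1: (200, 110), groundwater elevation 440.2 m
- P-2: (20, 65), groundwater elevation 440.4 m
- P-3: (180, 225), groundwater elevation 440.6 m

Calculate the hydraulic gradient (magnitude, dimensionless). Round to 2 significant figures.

With h = a·x + b·y + c and P-1 as origin, the differences give:
  (-180)·a + (-45)·b = +0.2
  (-20)·a + 115·b = +0.4
Eliminate b (×115 and ×(-45), subtract): -21600·a = 41.00 → a = ∂h/∂x = -0.001898
Back-substitute: b = ∂h/∂y = +0.003148.
|∇h| = √(-0.001898² + 0.003148²) = 0.003676

0.0037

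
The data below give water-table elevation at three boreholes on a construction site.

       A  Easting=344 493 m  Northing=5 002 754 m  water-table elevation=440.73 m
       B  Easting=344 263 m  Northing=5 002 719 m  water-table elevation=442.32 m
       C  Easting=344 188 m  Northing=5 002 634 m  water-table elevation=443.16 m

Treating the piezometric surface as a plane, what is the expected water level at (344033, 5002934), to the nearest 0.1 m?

Taking A as reference: B−A = (-230, -35, +1.59); C−A = (-305, -120, +2.43).
Determinant of the coordinate differences = (-230)·(-120) − (-305)·(-35) = 16925.
∂h/∂x = [(+1.59)·(-120) − (+2.43)·(-35)] / 16925 = -0.006248
∂h/∂y = [(-230)·(+2.43) − (-305)·(+1.59)] / 16925 = -0.004369
h(344033, 5002934) = 440.73 + (-0.006248)·(-460) + (-0.004369)·(180) = 440.73 +2.874 -0.786 = 442.818 m.

442.8 m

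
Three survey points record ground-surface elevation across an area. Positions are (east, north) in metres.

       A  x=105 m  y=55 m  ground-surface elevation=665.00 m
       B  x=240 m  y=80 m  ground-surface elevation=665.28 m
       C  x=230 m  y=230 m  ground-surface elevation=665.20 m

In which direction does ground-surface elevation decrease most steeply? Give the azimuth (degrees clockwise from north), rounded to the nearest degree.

Three-point gradient (reference A): Δ to B = (135, 25, +0.28), Δ to C = (125, 175, +0.20).
∂z/∂x = +0.002146, ∂z/∂y = -0.0003902 (det = 20500).
Steepest decrease is along −∇f: components (-0.002146 E, +0.0003902 N).
Azimuth = atan2(-0.002146, +0.0003902) = 280.3° ≈ 280°.

280°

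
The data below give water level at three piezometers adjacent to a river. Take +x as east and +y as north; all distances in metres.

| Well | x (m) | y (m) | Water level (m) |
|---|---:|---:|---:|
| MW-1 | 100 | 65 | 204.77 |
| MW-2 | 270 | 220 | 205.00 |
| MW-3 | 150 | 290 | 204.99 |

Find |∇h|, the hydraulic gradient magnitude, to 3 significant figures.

0.00103

Taking MW-1 as reference: MW-2−MW-1 = (170, 155, +0.23); MW-3−MW-1 = (50, 225, +0.22).
Solve a·Δx + b·Δy = Δh: det = 170·225 − 50·155 = 30500.
∂h/∂x = [(+0.23)·225 − (+0.22)·155] / 30500 = +0.0005787
∂h/∂y = [170·(+0.22) − 50·(+0.23)] / 30500 = +0.0008492
|∇h| = √(0.0005787² + 0.0008492²) = 0.001028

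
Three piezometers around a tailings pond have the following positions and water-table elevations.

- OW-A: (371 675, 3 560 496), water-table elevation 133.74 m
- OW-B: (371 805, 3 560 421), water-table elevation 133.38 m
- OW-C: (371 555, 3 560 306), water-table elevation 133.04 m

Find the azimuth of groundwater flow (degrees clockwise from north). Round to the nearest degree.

173°

With h = a·x + b·y + c and OW-A as origin, the differences give:
  130·a + (-75)·b = -0.36
  (-120)·a + (-190)·b = -0.70
Eliminate b (×(-190) and ×(-75), subtract): -33700·a = 15.900 → a = ∂h/∂x = -0.0004718
Back-substitute: b = ∂h/∂y = +0.003982.
Flow direction (−∇h) has components (+0.0004718 E, -0.003982 N).
Azimuth = atan2(E, N) = atan2(+0.0004718, -0.003982) = 173.2° ≈ 173°.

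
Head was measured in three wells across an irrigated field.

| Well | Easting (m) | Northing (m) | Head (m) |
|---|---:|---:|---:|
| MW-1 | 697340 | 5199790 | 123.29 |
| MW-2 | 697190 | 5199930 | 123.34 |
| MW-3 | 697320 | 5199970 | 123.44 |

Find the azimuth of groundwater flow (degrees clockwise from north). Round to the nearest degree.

209°

Taking MW-1 as reference: MW-2−MW-1 = (-150, 140, +0.05); MW-3−MW-1 = (-20, 180, +0.15).
Solve a·Δx + b·Δy = Δh: det = (-150)·180 − (-20)·140 = -24200.
∂h/∂x = [(+0.05)·180 − (+0.15)·140] / -24200 = +0.0004959
∂h/∂y = [(-150)·(+0.15) − (-20)·(+0.05)] / -24200 = +0.0008884
Flow direction (−∇h) has components (-0.0004959 E, -0.0008884 N).
Azimuth = atan2(E, N) = atan2(-0.0004959, -0.0008884) = 209.2° ≈ 209°.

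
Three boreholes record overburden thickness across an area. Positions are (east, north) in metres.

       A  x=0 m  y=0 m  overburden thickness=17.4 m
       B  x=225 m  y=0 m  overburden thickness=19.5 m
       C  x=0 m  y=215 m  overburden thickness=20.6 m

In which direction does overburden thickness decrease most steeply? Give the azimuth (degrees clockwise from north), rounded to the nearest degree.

∂d/∂x = (19.5 − 17.4) / (225 − 0) = +0.009333
∂d/∂y = (20.6 − 17.4) / (215 − 0) = +0.01488
Steepest decrease is along −∇f: components (-0.009333 E, -0.01488 N).
Azimuth = atan2(-0.009333, -0.01488) = 212.1° ≈ 212°.

212°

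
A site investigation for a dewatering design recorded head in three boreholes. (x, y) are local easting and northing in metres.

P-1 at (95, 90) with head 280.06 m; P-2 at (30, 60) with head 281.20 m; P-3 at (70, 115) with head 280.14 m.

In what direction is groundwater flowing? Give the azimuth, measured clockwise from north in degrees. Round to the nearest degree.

Three-point gradient (reference P-1): Δ to P-2 = (-65, -30, +1.14), Δ to P-3 = (-25, 25, +0.08).
∂h/∂x = -0.01301, ∂h/∂y = -0.009811 (det = -2375).
Flow direction (−∇h) has components (+0.01301 E, +0.009811 N).
Azimuth = atan2(E, N) = atan2(+0.01301, +0.009811) = 53.0° ≈ 053°.

053°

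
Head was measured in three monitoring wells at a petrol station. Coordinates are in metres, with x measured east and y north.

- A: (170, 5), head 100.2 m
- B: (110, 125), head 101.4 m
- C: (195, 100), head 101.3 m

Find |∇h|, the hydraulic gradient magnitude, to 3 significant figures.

0.0112

Differences from A: to B (Δx, Δy, Δh) = (-60, 120, +1.2); to C = (25, 95, +1.1).
Determinant of the coordinate differences = (-60)·95 − 25·120 = -8700.
∂h/∂x = [(+1.2)·95 − (+1.1)·120] / -8700 = +0.002069
∂h/∂y = [(-60)·(+1.1) − 25·(+1.2)] / -8700 = +0.01103
|∇h| = √(0.002069² + 0.01103²) = 0.01122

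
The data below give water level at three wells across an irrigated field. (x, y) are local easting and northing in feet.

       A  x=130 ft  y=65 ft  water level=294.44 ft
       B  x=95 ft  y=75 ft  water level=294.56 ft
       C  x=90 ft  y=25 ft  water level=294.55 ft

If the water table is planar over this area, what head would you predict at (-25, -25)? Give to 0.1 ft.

Three-point gradient (reference A): Δ to B = (-35, 10, +0.12), Δ to C = (-40, -40, +0.11).
∂h/∂x = -0.003278, ∂h/∂y = +0.0005278 (det = 1800).
h(-25, -25) = 294.44 + (-0.003278)·(-155) + (+0.0005278)·(-90) = 294.44 +0.508 -0.047 = 294.901 ft.

294.9 ft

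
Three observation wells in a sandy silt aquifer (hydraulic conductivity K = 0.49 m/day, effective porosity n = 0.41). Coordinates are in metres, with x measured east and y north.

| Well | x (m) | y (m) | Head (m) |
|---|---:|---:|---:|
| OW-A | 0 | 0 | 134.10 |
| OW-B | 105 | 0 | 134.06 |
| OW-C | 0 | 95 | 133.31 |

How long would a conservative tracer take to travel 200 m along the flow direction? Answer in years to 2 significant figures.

55 years

∂h/∂x = (134.06 − 134.10) / (105 − 0) = -0.0003810
∂h/∂y = (133.31 − 134.10) / (95 − 0) = -0.008316
|∇h| = √(-0.0003810² + -0.008316²) = 0.008325
Seepage velocity v = K·i/n = 0.49 × 0.008325 / 0.41 = 0.009949 m/day.
t = 200 / 0.009949 = 2.01e+04 days = 55 years.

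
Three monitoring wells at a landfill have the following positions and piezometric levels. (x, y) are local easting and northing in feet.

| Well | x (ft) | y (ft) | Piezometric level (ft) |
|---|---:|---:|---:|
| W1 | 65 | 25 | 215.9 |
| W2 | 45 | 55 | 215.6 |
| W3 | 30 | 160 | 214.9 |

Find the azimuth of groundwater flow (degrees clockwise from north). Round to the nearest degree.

312°

With h = a·x + b·y + c and W1 as origin, the differences give:
  (-20)·a + 30·b = -0.3
  (-35)·a + 135·b = -1.0
Eliminate b (×135 and ×30, subtract): -1650·a = -10.50 → a = ∂h/∂x = +0.006364
Back-substitute: b = ∂h/∂y = -0.005758.
Flow direction (−∇h) has components (-0.006364 E, +0.005758 N).
Azimuth = atan2(E, N) = atan2(-0.006364, +0.005758) = 312.1° ≈ 312°.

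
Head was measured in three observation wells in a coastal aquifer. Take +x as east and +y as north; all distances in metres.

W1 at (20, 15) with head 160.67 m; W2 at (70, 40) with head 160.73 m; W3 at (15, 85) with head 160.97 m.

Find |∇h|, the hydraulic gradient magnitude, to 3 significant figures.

0.00432

Differences from W1: to W2 (Δx, Δy, Δh) = (50, 25, +0.06); to W3 = (-5, 70, +0.30).
Solve a·Δx + b·Δy = Δh: det = 50·70 − (-5)·25 = 3625.
∂h/∂x = [(+0.06)·70 − (+0.30)·25] / 3625 = -0.0009103
∂h/∂y = [50·(+0.30) − (-5)·(+0.06)] / 3625 = +0.004221
|∇h| = √(-0.0009103² + 0.004221²) = 0.004318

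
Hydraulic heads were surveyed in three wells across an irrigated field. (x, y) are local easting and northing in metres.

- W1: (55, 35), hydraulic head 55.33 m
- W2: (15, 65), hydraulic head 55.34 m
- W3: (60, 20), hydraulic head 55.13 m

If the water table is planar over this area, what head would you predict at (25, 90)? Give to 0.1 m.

Differences from W1: to W2 (Δx, Δy, Δh) = (-40, 30, +0.01); to W3 = (5, -15, -0.20).
Determinant of the coordinate differences = (-40)·(-15) − 5·30 = 450.
∂h/∂x = [(+0.01)·(-15) − (-0.20)·30] / 450 = +0.01300
∂h/∂y = [(-40)·(-0.20) − 5·(+0.01)] / 450 = +0.01767
h(25, 90) = 55.33 + (+0.01300)·(-30) + (+0.01767)·(55) = 55.33 -0.390 +0.972 = 55.912 m.

55.9 m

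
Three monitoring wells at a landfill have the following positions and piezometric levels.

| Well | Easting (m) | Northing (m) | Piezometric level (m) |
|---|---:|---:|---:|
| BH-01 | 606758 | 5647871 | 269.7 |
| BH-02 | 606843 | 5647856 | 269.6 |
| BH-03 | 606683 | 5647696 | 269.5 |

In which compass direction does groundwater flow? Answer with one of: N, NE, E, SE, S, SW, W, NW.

Differences from BH-01: to BH-02 (Δx, Δy, Δh) = (85, -15, -0.1); to BH-03 = (-75, -175, -0.2).
Solve a·Δx + b·Δy = Δh: det = 85·(-175) − (-75)·(-15) = -16000.
∂h/∂x = [(-0.1)·(-175) − (-0.2)·(-15)] / -16000 = -0.0009062
∂h/∂y = [85·(-0.2) − (-75)·(-0.1)] / -16000 = +0.001531
Flow = −∇h = (+0.0009062 east, -0.001531 north), which points southeast.

SE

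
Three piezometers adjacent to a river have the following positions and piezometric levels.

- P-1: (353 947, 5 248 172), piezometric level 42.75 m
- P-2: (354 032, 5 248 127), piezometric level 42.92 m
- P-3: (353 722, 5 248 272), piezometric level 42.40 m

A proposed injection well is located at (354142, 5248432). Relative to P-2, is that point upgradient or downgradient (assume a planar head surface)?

downgradient

Three-point gradient (reference P-1): Δ to P-2 = (85, -45, +0.17), Δ to P-3 = (-225, 100, -0.35).
∂h/∂x = -0.0007692, ∂h/∂y = -0.005231 (det = -1625).
Head at (354142, 5248432) = 42.75 + (-0.0007692)·(195) + (-0.005231)·(260) = 41.24 m.
That is lower than the 42.92 m at P-2, so the point is downgradient.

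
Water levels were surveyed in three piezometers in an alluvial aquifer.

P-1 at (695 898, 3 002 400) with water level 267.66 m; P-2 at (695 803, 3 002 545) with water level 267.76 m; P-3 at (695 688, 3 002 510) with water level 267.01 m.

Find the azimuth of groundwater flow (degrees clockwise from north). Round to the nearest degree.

232°

With h = a·x + b·y + c and P-1 as origin, the differences give:
  (-95)·a + 145·b = +0.10
  (-210)·a + 110·b = -0.65
Eliminate b (×110 and ×145, subtract): 20000·a = 105.250 → a = ∂h/∂x = +0.005263
Back-substitute: b = ∂h/∂y = +0.004137.
Flow direction (−∇h) has components (-0.005263 E, -0.004137 N).
Azimuth = atan2(E, N) = atan2(-0.005263, -0.004137) = 231.8° ≈ 232°.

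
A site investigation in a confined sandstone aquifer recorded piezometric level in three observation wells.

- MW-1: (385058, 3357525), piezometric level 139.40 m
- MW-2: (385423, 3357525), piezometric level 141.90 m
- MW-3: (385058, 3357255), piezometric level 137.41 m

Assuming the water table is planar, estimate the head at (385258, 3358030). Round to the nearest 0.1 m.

144.5 m

∂h/∂x = (141.90 − 139.40) / (385423 − 385058) = +0.006849
∂h/∂y = (137.41 − 139.40) / (3357255 − 3357525) = +0.007370
h(385258, 3358030) = 139.40 + (+0.006849)·(200) + (+0.007370)·(505) = 139.40 +1.370 +3.722 = 144.492 m.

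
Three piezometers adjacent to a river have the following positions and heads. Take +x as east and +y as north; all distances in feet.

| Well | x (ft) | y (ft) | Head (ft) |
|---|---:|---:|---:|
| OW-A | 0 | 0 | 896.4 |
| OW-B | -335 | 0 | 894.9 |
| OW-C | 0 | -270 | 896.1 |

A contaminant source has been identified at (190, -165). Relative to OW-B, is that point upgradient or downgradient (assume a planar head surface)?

upgradient

∂h/∂x = (894.9 − 896.4) / (-335 − 0) = +0.004478
∂h/∂y = (896.1 − 896.4) / (-270 − 0) = +0.001111
Head at (190, -165) = 896.4 + (+0.004478)·(190) + (+0.001111)·(-165) = 897.07 ft.
That is higher than the 894.9 ft at OW-B, so the point is upgradient.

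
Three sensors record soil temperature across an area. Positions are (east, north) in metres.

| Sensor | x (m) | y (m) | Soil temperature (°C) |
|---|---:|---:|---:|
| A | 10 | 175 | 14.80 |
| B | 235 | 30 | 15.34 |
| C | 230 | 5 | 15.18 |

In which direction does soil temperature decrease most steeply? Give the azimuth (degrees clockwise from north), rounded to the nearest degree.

With T = a·x + b·y + c and A as origin, the differences give:
  225·a + (-145)·b = +0.54
  220·a + (-170)·b = +0.38
Eliminate b (×(-170) and ×(-145), subtract): -6350·a = -36.700 → a = ∂T/∂x = +0.005780
Back-substitute: b = ∂T/∂y = +0.005244.
Steepest decrease is along −∇f: components (-0.005780 E, -0.005244 N).
Azimuth = atan2(-0.005780, -0.005244) = 227.8° ≈ 228°.

228°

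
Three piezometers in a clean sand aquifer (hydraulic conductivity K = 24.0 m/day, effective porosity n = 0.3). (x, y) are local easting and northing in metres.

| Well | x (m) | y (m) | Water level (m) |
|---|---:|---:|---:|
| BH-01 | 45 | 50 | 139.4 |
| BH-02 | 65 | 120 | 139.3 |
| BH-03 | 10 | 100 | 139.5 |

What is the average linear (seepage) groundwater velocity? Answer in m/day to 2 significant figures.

0.28 m/day

Taking BH-01 as reference: BH-02−BH-01 = (20, 70, -0.1); BH-03−BH-01 = (-35, 50, +0.1).
Determinant of the coordinate differences = 20·50 − (-35)·70 = 3450.
∂h/∂x = [(-0.1)·50 − (+0.1)·70] / 3450 = -0.003478
∂h/∂y = [20·(+0.1) − (-35)·(-0.1)] / 3450 = -0.0004348
|∇h| = √(-0.003478² + -0.0004348²) = 0.003505
Seepage velocity v = K·i/n = 24.0 × 0.003505 / 0.3 = 0.2804 m/day.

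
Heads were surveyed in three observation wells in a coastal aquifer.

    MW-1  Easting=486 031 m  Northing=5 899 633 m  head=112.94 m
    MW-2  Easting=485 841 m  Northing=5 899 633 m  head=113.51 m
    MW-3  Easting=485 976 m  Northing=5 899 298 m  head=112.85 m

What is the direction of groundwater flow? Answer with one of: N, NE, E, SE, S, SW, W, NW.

E

Three-point gradient (reference MW-1): Δ to MW-2 = (-190, 0, +0.57), Δ to MW-3 = (-55, -335, -0.09).
∂h/∂x = -0.003000, ∂h/∂y = +0.0007612 (det = 63650).
Flow = −∇h = (+0.003000 east, -0.0007612 north), which points east.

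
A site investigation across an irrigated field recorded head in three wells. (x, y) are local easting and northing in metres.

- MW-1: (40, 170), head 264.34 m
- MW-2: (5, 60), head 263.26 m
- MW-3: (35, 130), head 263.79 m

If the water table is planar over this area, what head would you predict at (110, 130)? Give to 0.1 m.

262.3 m

With h = a·x + b·y + c and MW-1 as origin, the differences give:
  (-35)·a + (-110)·b = -1.08
  (-5)·a + (-40)·b = -0.55
Eliminate b (×(-40) and ×(-110), subtract): 850·a = -17.300 → a = ∂h/∂x = -0.02035
Back-substitute: b = ∂h/∂y = +0.01629.
h(110, 130) = 264.34 + (-0.02035)·(70) + (+0.01629)·(-40) = 264.34 -1.425 -0.652 = 262.264 m.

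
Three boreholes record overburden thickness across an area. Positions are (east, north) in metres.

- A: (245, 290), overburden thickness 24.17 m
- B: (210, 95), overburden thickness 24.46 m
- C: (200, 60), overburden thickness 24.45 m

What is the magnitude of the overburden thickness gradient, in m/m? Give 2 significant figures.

0.017 m/m

Taking A as reference: B−A = (-35, -195, +0.29); C−A = (-45, -230, +0.28).
Solve a·Δx + b·Δy = Δd: det = (-35)·(-230) − (-45)·(-195) = -725.
∂d/∂x = [(+0.29)·(-230) − (+0.28)·(-195)] / -725 = +0.01669
∂d/∂y = [(-35)·(+0.28) − (-45)·(+0.29)] / -725 = -0.004483
|∇f| = √(0.01669² + -0.004483²) = 0.01728 m/m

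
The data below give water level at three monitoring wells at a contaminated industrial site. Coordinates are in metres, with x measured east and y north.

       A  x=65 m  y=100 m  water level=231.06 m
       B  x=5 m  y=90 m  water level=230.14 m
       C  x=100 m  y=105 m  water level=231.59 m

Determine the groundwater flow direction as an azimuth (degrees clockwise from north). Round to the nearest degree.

240°

Differences from A: to B (Δx, Δy, Δh) = (-60, -10, -0.92); to C = (35, 5, +0.53).
Solve a·Δx + b·Δy = Δh: det = (-60)·5 − 35·(-10) = 50.
∂h/∂x = [(-0.92)·5 − (+0.53)·(-10)] / 50 = +0.01400
∂h/∂y = [(-60)·(+0.53) − 35·(-0.92)] / 50 = +0.008000
Flow direction (−∇h) has components (-0.01400 E, -0.008000 N).
Azimuth = atan2(E, N) = atan2(-0.01400, -0.008000) = 240.3° ≈ 240°.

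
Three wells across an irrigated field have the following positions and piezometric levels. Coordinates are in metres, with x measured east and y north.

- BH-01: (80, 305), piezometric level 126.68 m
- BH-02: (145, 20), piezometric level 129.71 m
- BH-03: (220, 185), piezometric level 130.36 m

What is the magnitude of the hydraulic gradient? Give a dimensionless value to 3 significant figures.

With h = a·x + b·y + c and BH-01 as origin, the differences give:
  65·a + (-285)·b = +3.03
  140·a + (-120)·b = +3.68
Eliminate b (×(-120) and ×(-285), subtract): 32100·a = 685.200 → a = ∂h/∂x = +0.02135
Back-substitute: b = ∂h/∂y = -0.005763.
|∇h| = √(0.02135² + -0.005763²) = 0.02211

0.0221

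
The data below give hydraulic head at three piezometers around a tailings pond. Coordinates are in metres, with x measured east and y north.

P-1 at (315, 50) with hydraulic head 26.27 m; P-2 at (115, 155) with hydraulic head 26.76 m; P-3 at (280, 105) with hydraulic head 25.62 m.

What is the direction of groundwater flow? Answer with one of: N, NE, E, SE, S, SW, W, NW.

NE

Differences from P-1: to P-2 (Δx, Δy, Δh) = (-200, 105, +0.49); to P-3 = (-35, 55, -0.65).
Determinant of the coordinate differences = (-200)·55 − (-35)·105 = -7325.
∂h/∂x = [(+0.49)·55 − (-0.65)·105] / -7325 = -0.01300
∂h/∂y = [(-200)·(-0.65) − (-35)·(+0.49)] / -7325 = -0.02009
Flow = −∇h = (+0.01300 east, +0.02009 north), which points northeast.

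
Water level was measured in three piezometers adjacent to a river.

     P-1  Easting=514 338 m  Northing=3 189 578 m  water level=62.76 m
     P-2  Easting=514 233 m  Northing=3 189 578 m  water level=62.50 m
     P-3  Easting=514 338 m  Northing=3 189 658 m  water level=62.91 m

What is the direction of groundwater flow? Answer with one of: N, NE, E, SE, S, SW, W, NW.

∂h/∂x = (62.50 − 62.76) / (514233 − 514338) = +0.002476
∂h/∂y = (62.91 − 62.76) / (3189658 − 3189578) = +0.001875
Flow = −∇h = (-0.002476 east, -0.001875 north), which points southwest.

SW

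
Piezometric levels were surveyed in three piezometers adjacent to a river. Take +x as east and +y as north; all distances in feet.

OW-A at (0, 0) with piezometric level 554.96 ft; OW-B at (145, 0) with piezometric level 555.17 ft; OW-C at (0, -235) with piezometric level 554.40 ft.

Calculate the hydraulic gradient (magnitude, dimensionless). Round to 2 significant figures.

∂h/∂x = (555.17 − 554.96) / (145 − 0) = +0.001448
∂h/∂y = (554.40 − 554.96) / (-235 − 0) = +0.002383
|∇h| = √(0.001448² + 0.002383²) = 0.002788

0.0028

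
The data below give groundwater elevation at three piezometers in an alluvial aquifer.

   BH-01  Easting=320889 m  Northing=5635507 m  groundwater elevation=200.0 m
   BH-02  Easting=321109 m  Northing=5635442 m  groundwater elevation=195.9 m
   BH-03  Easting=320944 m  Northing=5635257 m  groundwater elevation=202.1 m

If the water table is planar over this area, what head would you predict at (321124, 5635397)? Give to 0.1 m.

196.2 m

Differences from BH-01: to BH-02 (Δx, Δy, Δh) = (220, -65, -4.1); to BH-03 = (55, -250, +2.1).
Determinant of the coordinate differences = 220·(-250) − 55·(-65) = -51425.
∂h/∂x = [(-4.1)·(-250) − (+2.1)·(-65)] / -51425 = -0.02259
∂h/∂y = [220·(+2.1) − 55·(-4.1)] / -51425 = -0.01337
h(321124, 5635397) = 200.0 + (-0.02259)·(235) + (-0.01337)·(-110) = 200.0 -5.308 +1.471 = 196.163 m.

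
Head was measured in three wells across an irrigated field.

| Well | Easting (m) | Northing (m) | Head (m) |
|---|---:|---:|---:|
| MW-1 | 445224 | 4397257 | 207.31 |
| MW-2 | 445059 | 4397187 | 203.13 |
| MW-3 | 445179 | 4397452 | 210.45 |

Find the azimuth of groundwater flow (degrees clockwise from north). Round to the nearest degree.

With h = a·x + b·y + c and MW-1 as origin, the differences give:
  (-165)·a + (-70)·b = -4.18
  (-45)·a + 195·b = +3.14
Eliminate b (×195 and ×(-70), subtract): -35325·a = -595.300 → a = ∂h/∂x = +0.01685
Back-substitute: b = ∂h/∂y = +0.01999.
Flow direction (−∇h) has components (-0.01685 E, -0.01999 N).
Azimuth = atan2(E, N) = atan2(-0.01685, -0.01999) = 220.1° ≈ 220°.

220°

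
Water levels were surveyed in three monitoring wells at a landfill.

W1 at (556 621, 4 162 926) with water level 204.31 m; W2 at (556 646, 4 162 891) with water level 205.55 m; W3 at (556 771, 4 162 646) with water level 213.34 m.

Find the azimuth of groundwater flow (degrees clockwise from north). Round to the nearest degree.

322°

Taking W1 as reference: W2−W1 = (25, -35, +1.24); W3−W1 = (150, -280, +9.03).
Solve a·Δx + b·Δy = Δh: det = 25·(-280) − 150·(-35) = -1750.
∂h/∂x = [(+1.24)·(-280) − (+9.03)·(-35)] / -1750 = +0.01780
∂h/∂y = [25·(+9.03) − 150·(+1.24)] / -1750 = -0.02271
Flow direction (−∇h) has components (-0.01780 E, +0.02271 N).
Azimuth = atan2(E, N) = atan2(-0.01780, +0.02271) = 321.9° ≈ 322°.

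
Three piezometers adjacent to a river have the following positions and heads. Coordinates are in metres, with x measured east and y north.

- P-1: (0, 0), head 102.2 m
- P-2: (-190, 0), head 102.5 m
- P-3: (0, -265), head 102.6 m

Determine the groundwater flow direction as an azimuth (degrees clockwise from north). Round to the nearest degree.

∂h/∂x = (102.5 − 102.2) / (-190 − 0) = -0.001579
∂h/∂y = (102.6 − 102.2) / (-265 − 0) = -0.001509
Flow direction (−∇h) has components (+0.001579 E, +0.001509 N).
Azimuth = atan2(E, N) = atan2(+0.001579, +0.001509) = 46.3° ≈ 046°.

046°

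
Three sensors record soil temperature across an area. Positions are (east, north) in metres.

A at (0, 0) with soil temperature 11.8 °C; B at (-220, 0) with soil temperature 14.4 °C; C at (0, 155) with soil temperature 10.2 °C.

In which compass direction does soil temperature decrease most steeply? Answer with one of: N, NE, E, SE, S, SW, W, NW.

NE

∂T/∂x = (14.4 − 11.8) / (-220 − 0) = -0.01182
∂T/∂y = (10.2 − 11.8) / (155 − 0) = -0.01032
Steepest decrease is along −∇f = (+0.01182 E, +0.01032 N) → northeast.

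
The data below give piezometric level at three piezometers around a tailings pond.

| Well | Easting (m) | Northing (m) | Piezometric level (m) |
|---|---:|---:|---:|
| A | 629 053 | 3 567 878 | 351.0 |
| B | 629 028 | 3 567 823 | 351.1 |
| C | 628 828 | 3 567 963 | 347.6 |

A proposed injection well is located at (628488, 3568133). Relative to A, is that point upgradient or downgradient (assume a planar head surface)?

Taking A as reference: B−A = (-25, -55, +0.1); C−A = (-225, 85, -3.4).
Solve a·Δx + b·Δy = Δh: det = (-25)·85 − (-225)·(-55) = -14500.
∂h/∂x = [(+0.1)·85 − (-3.4)·(-55)] / -14500 = +0.01231
∂h/∂y = [(-25)·(-3.4) − (-225)·(+0.1)] / -14500 = -0.007414
Head at (628488, 3568133) = 351.0 + (+0.01231)·(-565) + (-0.007414)·(255) = 342.15 m.
That is lower than the 351.0 m at A, so the point is downgradient.

downgradient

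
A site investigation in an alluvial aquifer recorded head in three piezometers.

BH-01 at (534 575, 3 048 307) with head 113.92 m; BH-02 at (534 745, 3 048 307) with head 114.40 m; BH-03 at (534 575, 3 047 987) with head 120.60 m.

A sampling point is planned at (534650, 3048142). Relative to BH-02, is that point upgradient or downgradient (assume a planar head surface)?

∂h/∂x = (114.40 − 113.92) / (534745 − 534575) = +0.002824
∂h/∂y = (120.60 − 113.92) / (3047987 − 3048307) = -0.02087
Head at (534650, 3048142) = 113.92 + (+0.002824)·(75) + (-0.02087)·(-165) = 117.58 m.
That is higher than the 114.40 m at BH-02, so the point is upgradient.

upgradient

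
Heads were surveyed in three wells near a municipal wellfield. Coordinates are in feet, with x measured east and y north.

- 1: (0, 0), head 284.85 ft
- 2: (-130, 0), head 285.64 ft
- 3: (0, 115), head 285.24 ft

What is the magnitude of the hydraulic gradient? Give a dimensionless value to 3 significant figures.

0.00696

∂h/∂x = (285.64 − 284.85) / (-130 − 0) = -0.006077
∂h/∂y = (285.24 − 284.85) / (115 − 0) = +0.003391
|∇h| = √(-0.006077² + 0.003391²) = 0.006959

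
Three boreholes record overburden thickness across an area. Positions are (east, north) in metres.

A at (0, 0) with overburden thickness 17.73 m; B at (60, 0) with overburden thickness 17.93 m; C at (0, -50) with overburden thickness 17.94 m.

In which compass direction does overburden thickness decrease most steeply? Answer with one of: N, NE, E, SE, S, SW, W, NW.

∂d/∂x = (17.93 − 17.73) / (60 − 0) = +0.003333
∂d/∂y = (17.94 − 17.73) / (-50 − 0) = -0.004200
Steepest decrease is along −∇f = (-0.003333 E, +0.004200 N) → northwest.

NW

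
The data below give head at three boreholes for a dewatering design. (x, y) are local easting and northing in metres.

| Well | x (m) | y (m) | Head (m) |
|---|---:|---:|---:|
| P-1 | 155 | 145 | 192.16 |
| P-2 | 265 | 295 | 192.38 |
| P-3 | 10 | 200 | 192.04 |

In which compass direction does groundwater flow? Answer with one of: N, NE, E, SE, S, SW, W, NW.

Taking P-1 as reference: P-2−P-1 = (110, 150, +0.22); P-3−P-1 = (-145, 55, -0.12).
Solve a·Δx + b·Δy = Δh: det = 110·55 − (-145)·150 = 27800.
∂h/∂x = [(+0.22)·55 − (-0.12)·150] / 27800 = +0.001083
∂h/∂y = [110·(-0.12) − (-145)·(+0.22)] / 27800 = +0.0006727
Flow = −∇h = (-0.001083 east, -0.0006727 north), which points southwest.

SW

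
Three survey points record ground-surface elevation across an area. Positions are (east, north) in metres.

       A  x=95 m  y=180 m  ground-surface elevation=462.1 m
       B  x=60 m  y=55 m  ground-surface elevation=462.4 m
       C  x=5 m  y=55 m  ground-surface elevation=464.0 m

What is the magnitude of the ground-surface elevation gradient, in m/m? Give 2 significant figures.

0.030 m/m

Differences from A: to B (Δx, Δy, Δh) = (-35, -125, +0.3); to C = (-90, -125, +1.9).
Solve a·Δx + b·Δy = Δz: det = (-35)·(-125) − (-90)·(-125) = -6875.
∂z/∂x = [(+0.3)·(-125) − (+1.9)·(-125)] / -6875 = -0.02909
∂z/∂y = [(-35)·(+1.9) − (-90)·(+0.3)] / -6875 = +0.005745
|∇f| = √(-0.02909² + 0.005745²) = 0.02965 m/m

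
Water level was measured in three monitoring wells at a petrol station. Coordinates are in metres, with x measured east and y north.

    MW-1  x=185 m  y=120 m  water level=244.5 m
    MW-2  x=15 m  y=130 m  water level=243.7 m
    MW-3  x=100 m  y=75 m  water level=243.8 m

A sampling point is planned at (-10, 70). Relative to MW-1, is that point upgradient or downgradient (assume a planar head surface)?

downgradient

Differences from MW-1: to MW-2 (Δx, Δy, Δh) = (-170, 10, -0.8); to MW-3 = (-85, -45, -0.7).
Determinant of the coordinate differences = (-170)·(-45) − (-85)·10 = 8500.
∂h/∂x = [(-0.8)·(-45) − (-0.7)·10] / 8500 = +0.005059
∂h/∂y = [(-170)·(-0.7) − (-85)·(-0.8)] / 8500 = +0.006000
Head at (-10, 70) = 244.5 + (+0.005059)·(-195) + (+0.006000)·(-50) = 243.21 m.
That is lower than the 244.5 m at MW-1, so the point is downgradient.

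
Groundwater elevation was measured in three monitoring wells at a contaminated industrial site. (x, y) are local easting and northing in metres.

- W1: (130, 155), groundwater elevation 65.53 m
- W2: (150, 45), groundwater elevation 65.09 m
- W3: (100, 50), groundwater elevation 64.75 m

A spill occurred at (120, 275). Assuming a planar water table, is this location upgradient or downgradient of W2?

upgradient

Differences from W1: to W2 (Δx, Δy, Δh) = (20, -110, -0.44); to W3 = (-30, -105, -0.78).
Determinant of the coordinate differences = 20·(-105) − (-30)·(-110) = -5400.
∂h/∂x = [(-0.44)·(-105) − (-0.78)·(-110)] / -5400 = +0.007333
∂h/∂y = [20·(-0.78) − (-30)·(-0.44)] / -5400 = +0.005333
Head at (120, 275) = 65.53 + (+0.007333)·(-10) + (+0.005333)·(120) = 66.10 m.
That is higher than the 65.09 m at W2, so the point is upgradient.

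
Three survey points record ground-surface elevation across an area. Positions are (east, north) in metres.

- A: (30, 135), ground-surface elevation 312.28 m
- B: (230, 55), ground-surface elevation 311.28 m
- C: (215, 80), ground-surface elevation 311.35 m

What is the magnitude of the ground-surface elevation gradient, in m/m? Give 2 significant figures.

0.0051 m/m

With z = a·x + b·y + c and A as origin, the differences give:
  200·a + (-80)·b = -1.00
  185·a + (-55)·b = -0.93
Eliminate b (×(-55) and ×(-80), subtract): 3800·a = -19.400 → a = ∂z/∂x = -0.005105
Back-substitute: b = ∂z/∂y = -0.0002632.
|∇f| = √(-0.005105² + -0.0002632²) = 0.005112 m/m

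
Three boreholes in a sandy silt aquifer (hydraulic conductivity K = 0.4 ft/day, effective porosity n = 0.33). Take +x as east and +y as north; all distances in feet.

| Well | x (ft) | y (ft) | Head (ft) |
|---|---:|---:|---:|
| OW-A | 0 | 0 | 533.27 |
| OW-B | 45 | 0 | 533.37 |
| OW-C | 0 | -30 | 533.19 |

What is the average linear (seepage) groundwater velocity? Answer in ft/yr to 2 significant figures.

∂h/∂x = (533.37 − 533.27) / (45 − 0) = +0.002222
∂h/∂y = (533.19 − 533.27) / (-30 − 0) = +0.002667
|∇h| = √(0.002222² + 0.002667²) = 0.003471
Seepage velocity v = K·i/n = 0.4 × 0.003471 / 0.33 = 0.004207 ft/day = 1.537 ft/yr.

1.5 ft/yr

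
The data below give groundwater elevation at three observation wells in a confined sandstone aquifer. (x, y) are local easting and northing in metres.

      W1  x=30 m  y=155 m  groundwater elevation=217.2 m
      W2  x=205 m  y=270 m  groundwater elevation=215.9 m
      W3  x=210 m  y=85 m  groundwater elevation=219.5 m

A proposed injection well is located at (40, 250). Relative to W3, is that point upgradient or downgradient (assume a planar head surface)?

With h = a·x + b·y + c and W1 as origin, the differences give:
  175·a + 115·b = -1.3
  180·a + (-70)·b = +2.3
Eliminate b (×(-70) and ×115, subtract): -32950·a = -173.50 → a = ∂h/∂x = +0.005266
Back-substitute: b = ∂h/∂y = -0.01932.
Head at (40, 250) = 217.2 + (+0.005266)·(10) + (-0.01932)·(95) = 215.42 m.
That is lower than the 219.5 m at W3, so the point is downgradient.

downgradient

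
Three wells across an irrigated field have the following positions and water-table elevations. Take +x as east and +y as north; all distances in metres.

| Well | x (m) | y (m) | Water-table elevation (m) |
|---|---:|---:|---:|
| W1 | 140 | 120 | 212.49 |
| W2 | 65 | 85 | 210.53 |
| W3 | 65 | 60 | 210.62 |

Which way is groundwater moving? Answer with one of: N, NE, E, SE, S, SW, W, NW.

With h = a·x + b·y + c and W1 as origin, the differences give:
  (-75)·a + (-35)·b = -1.96
  (-75)·a + (-60)·b = -1.87
Eliminate b (×(-60) and ×(-35), subtract): 1875·a = 52.150 → a = ∂h/∂x = +0.02781
Back-substitute: b = ∂h/∂y = -0.003600.
Flow = −∇h = (-0.02781 east, +0.003600 north), which points west.

W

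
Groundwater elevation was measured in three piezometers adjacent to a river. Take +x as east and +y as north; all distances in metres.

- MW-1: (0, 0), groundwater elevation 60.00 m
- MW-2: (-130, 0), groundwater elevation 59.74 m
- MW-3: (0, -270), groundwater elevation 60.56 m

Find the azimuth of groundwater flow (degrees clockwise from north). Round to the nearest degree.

316°

∂h/∂x = (59.74 − 60.00) / (-130 − 0) = +0.002000
∂h/∂y = (60.56 − 60.00) / (-270 − 0) = -0.002074
Flow direction (−∇h) has components (-0.002000 E, +0.002074 N).
Azimuth = atan2(E, N) = atan2(-0.002000, +0.002074) = 316.0° ≈ 316°.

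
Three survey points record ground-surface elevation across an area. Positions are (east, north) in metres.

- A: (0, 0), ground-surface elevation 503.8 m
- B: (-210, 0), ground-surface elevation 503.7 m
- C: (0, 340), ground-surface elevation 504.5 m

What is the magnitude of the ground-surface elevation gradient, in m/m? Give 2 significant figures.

∂z/∂x = (503.7 − 503.8) / (-210 − 0) = +0.0004762
∂z/∂y = (504.5 − 503.8) / (340 − 0) = +0.002059
|∇f| = √(0.0004762² + 0.002059²) = 0.002113 m/m

0.0021 m/m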